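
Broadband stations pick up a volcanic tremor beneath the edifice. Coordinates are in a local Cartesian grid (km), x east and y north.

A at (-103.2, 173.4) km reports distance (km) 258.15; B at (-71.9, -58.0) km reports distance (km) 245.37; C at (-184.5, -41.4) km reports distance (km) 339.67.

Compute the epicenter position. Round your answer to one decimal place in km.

(135.0, 73.9)

Circle about each station: (x + 103.2)² + (y − 173.4)² = 258.15²; (x + 71.9)² + (y + 58.0)² = 245.37²; (x + 184.5)² + (y + 41.4)² = 339.67².
Subtracting the A equation from the B and C equations removes the quadratic terms:
62.6 x − 462.8 y = -25749.20
-162.6 x − 429.6 y = -53697.88
Solving the 2×2 system: x ≈ 135.0, y ≈ 73.9 km.
Check against A (with the unrounded x, y): √((x + 103.2)²+(y − 173.4)²) = 258.15 ≈ 258.15 km. ✓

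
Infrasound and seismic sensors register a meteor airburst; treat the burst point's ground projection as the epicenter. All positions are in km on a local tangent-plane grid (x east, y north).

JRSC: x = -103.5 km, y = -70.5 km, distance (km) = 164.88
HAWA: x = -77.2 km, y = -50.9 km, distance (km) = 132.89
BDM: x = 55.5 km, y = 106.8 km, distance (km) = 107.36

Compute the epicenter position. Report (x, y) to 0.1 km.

x ≈ 45.6 km, y ≈ -0.1 km

Circle about each station: (x + 103.5)² + (y + 70.5)² = 164.88²; (x + 77.2)² + (y + 50.9)² = 132.89²; (x − 55.5)² + (y − 106.8)² = 107.36².
Subtracting pairs of circle equations eliminates x²+y² and gives linear equations (the radical axes):
52.6 x + 39.2 y = 2393.81
318.0 x + 354.6 y = 14463.23
Solving the 2×2 system: x ≈ 45.6, y ≈ -0.1 km.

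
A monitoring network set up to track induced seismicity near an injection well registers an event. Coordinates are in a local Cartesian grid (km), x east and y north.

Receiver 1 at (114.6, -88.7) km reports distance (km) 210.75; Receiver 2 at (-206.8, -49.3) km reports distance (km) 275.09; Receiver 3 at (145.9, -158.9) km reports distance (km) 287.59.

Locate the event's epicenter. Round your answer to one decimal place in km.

Circle about each station: (x − 114.6)² + (y + 88.7)² = 210.75²; (x + 206.8)² + (y + 49.3)² = 275.09²; (x − 145.9)² + (y + 158.9)² = 287.59².
Subtracting the Receiver 1 equation from the Receiver 2 and Receiver 3 equations removes the quadratic terms:
-642.8 x + 78.8 y = -7063.07
62.6 x − 140.4 y = -12757.28
Solving the 2×2 system: x ≈ 23.4, y ≈ 101.3 km.
Check against Receiver 1 (with the unrounded x, y): √((x − 114.6)²+(y + 88.7)²) = 210.75 ≈ 210.75 km. ✓

23.4 km east, 101.3 km north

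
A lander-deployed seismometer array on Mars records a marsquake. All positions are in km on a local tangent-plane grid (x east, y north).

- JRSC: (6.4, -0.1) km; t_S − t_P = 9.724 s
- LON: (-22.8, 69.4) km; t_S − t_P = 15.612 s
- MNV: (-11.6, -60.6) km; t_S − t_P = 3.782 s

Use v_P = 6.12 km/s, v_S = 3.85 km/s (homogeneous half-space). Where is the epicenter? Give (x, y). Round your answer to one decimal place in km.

Distance from S−P lag: d = Δt · v_P v_S / (v_P − v_S) = Δt · (6.12·3.85)/(6.12−3.85) ≈ 10.3797·Δt.
So d_JRSC = 100.93, d_LON = 162.05, d_MNV = 39.26 km.
Circle about each station: (x − 6.4)² + (y + 0.1)² = 100.93²; (x + 22.8)² + (y − 69.4)² = 162.05²; (x + 11.6)² + (y + 60.6)² = 39.26².
Subtracting the JRSC equation from the LON and MNV equations removes the quadratic terms:
-58.4 x + 139.0 y = -10778.11
-36.0 x − 121.0 y = 12411.47
Solving the 2×2 system: x ≈ -34.9, y ≈ -92.2 km.

x ≈ -34.9 km, y ≈ -92.2 km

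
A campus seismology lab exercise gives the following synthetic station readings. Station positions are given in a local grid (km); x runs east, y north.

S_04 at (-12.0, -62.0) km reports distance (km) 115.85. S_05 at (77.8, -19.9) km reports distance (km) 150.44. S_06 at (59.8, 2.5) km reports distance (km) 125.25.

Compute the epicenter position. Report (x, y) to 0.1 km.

Circle about each station: (x + 12.0)² + (y + 62.0)² = 115.85²; (x − 77.8)² + (y + 19.9)² = 150.44²; (x − 59.8)² + (y − 2.5)² = 125.25².
Subtracting pairs of circle equations eliminates x²+y² and gives linear equations (the radical axes):
179.6 x + 84.2 y = -6750.12
143.6 x + 129.0 y = -2672.05
Solving the 2×2 system: x ≈ -58.3, y ≈ 44.2 km.

(-58.3, 44.2)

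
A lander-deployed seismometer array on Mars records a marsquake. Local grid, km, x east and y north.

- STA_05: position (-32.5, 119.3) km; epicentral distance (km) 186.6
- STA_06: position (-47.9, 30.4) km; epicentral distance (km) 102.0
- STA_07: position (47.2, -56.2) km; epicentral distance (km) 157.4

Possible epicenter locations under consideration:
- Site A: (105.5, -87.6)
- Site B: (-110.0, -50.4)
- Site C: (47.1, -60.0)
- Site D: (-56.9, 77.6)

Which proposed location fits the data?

For each candidate, compare |candidate − station| to the reported distance:
Site A: residuals STA_05 62.1, STA_06 91.5, STA_07 91.2 → max 91.5 km
Site B: residuals STA_05 0.0, STA_06 0.1, STA_07 0.1 → max 0.1 km
Site C: residuals STA_05 9.6, STA_06 29.1, STA_07 153.6 → max 153.6 km
Site D: residuals STA_05 138.3, STA_06 53.9, STA_07 12.1 → max 138.3 km
Only Site B has all residuals ≈ 0.

Site B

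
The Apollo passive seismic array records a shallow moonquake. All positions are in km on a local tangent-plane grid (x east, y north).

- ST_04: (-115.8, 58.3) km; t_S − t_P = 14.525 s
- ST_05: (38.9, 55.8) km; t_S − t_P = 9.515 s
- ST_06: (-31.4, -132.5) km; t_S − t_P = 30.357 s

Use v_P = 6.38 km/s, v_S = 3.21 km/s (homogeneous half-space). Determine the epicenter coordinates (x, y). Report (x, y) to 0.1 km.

x ≈ -22.1 km, y ≈ 63.4 km

Distance from S−P lag: d = Δt · v_P v_S / (v_P − v_S) = Δt · (6.38·3.21)/(6.38−3.21) ≈ 6.4605·Δt.
So d_ST_04 = 93.84, d_ST_05 = 61.47, d_ST_06 = 196.12 km.
Circle about each station: (x + 115.8)² + (y − 58.3)² = 93.84²; (x − 38.9)² + (y − 55.8)² = 61.47²; (x + 31.4)² + (y + 132.5)² = 196.12².
Subtracting pairs of circle equations eliminates x²+y² and gives linear equations (the radical axes):
309.4 x − 5.0 y = -7154.30
168.8 x − 381.6 y = -27923.43
Solving the 2×2 system: x ≈ -22.1, y ≈ 63.4 km.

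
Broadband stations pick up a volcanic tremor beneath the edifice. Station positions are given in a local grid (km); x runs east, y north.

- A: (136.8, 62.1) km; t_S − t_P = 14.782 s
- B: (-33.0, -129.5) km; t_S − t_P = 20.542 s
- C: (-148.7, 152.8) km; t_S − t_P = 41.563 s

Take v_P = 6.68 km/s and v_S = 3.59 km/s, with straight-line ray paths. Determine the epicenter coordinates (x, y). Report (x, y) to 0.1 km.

(103.9, -47.8)

Distance from S−P lag: d = Δt · v_P v_S / (v_P − v_S) = Δt · (6.68·3.59)/(6.68−3.59) ≈ 7.7609·Δt.
So d_A = 114.72, d_B = 159.42, d_C = 322.57 km.
Circle about each station: (x − 136.8)² + (y − 62.1)² = 114.72²; (x + 33.0)² + (y + 129.5)² = 159.42²; (x + 148.7)² + (y − 152.8)² = 322.57².
Subtracting the A equation from the B and C equations removes the quadratic terms:
-339.6 x − 383.2 y = -16965.46
-571.0 x + 181.4 y = -68001.85
Solving the 2×2 system: x ≈ 103.9, y ≈ -47.8 km.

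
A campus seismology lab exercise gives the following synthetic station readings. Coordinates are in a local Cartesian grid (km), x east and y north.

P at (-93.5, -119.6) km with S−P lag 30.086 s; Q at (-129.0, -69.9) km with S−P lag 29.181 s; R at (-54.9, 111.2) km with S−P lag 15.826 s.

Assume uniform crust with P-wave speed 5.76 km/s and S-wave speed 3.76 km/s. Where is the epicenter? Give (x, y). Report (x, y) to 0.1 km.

(115.4, 130.4)

Distance from S−P lag: d = Δt · v_P v_S / (v_P − v_S) = Δt · (5.76·3.76)/(5.76−3.76) ≈ 10.8288·Δt.
So d_P = 325.80, d_Q = 316.00, d_R = 171.38 km.
Circle about each station: (x + 93.5)² + (y + 119.6)² = 325.80²; (x + 129.0)² + (y + 69.9)² = 316.00²; (x + 54.9)² + (y − 111.2)² = 171.38².
Subtracting pairs of circle equations eliminates x²+y² and gives linear equations (the radical axes):
-71.0 x + 99.4 y = 4770.24
77.2 x + 461.6 y = 69107.58
Solving the 2×2 system: x ≈ 115.4, y ≈ 130.4 km.
Check against P (with the unrounded x, y): √((x + 93.5)²+(y + 119.6)²) = 325.80 ≈ 325.80 km. ✓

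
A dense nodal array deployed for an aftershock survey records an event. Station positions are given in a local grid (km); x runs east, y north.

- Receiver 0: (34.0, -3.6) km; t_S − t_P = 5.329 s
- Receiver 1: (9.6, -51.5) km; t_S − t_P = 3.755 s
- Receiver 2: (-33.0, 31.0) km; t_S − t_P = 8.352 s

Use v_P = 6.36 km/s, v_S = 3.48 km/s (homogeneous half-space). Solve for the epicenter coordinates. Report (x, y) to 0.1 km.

x ≈ -1.1 km, y ≈ -24.7 km

Distance from S−P lag: d = Δt · v_P v_S / (v_P − v_S) = Δt · (6.36·3.48)/(6.36−3.48) ≈ 7.6850·Δt.
So d_Receiver 0 = 40.95, d_Receiver 1 = 28.86, d_Receiver 2 = 64.19 km.
Circle about each station: (x − 34.0)² + (y + 3.6)² = 40.95²; (x − 9.6)² + (y + 51.5)² = 28.86²; (x + 33.0)² + (y − 31.0)² = 64.19².
Subtracting pairs of circle equations eliminates x²+y² and gives linear equations (the radical axes):
-48.8 x − 95.8 y = 2419.45
-134.0 x + 69.2 y = -1562.41
Solving the 2×2 system: x ≈ -1.1, y ≈ -24.7 km.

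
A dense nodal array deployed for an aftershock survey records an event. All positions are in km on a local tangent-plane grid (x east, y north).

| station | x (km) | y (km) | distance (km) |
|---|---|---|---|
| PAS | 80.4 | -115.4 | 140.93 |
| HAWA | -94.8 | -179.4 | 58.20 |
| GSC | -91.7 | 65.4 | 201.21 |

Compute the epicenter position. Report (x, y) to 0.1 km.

Circle about each station: (x − 80.4)² + (y + 115.4)² = 140.93²; (x + 94.8)² + (y + 179.4)² = 58.20²; (x + 91.7)² + (y − 65.4)² = 201.21².
Subtracting the PAS equation from the HAWA and GSC equations removes the quadratic terms:
-350.4 x − 128.0 y = 37864.10
-344.2 x + 361.6 y = -27719.47
Solving the 2×2 system: x ≈ -59.4, y ≈ -133.2 km.
Check against PAS (with the unrounded x, y): √((x − 80.4)²+(y + 115.4)²) = 140.93 ≈ 140.93 km. ✓

-59.4 km east, -133.2 km north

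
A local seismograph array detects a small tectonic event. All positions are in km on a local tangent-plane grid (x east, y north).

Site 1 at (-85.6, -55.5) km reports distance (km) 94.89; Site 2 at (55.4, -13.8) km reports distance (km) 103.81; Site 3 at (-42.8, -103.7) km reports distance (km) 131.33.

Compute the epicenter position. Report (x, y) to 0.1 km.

(-39.8, 27.6)

Circle about each station: (x + 85.6)² + (y + 55.5)² = 94.89²; (x − 55.4)² + (y + 13.8)² = 103.81²; (x + 42.8)² + (y + 103.7)² = 131.33².
Subtracting pairs of circle equations eliminates x²+y² and gives linear equations (the radical axes):
282.0 x + 83.4 y = -8920.41
85.6 x − 96.4 y = -6065.54
Solving the 2×2 system: x ≈ -39.8, y ≈ 27.6 km.
Check against Site 1 (with the unrounded x, y): √((x + 85.6)²+(y + 55.5)²) = 94.88 ≈ 94.89 km. ✓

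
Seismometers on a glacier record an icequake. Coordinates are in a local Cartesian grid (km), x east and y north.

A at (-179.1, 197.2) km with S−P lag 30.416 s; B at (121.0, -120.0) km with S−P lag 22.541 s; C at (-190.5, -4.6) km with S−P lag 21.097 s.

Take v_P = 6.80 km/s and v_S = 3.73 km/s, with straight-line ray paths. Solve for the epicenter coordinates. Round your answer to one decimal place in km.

(-16.5, 5.6)

Distance from S−P lag: d = Δt · v_P v_S / (v_P − v_S) = Δt · (6.80·3.73)/(6.80−3.73) ≈ 8.2619·Δt.
So d_A = 251.29, d_B = 186.23, d_C = 174.30 km.
Circle about each station: (x + 179.1)² + (y − 197.2)² = 251.29²; (x − 121.0)² + (y + 120.0)² = 186.23²; (x + 190.5)² + (y + 4.6)² = 174.30².
Subtracting pairs of circle equations eliminates x²+y² and gives linear equations (the radical axes):
600.2 x − 634.4 y = -13458.60
-22.8 x − 403.6 y = -1887.07
Solving the 2×2 system: x ≈ -16.5, y ≈ 5.6 km.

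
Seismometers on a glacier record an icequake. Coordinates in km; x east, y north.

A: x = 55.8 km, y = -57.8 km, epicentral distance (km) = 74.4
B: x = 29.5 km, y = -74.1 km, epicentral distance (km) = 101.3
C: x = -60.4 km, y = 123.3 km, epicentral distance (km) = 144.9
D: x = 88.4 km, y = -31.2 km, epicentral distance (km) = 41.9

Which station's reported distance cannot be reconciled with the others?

C

Solve using three stations at a time. Using A, B, D (subtract circle equations pairwise → linear system) gives (x, y) ≈ (84.9, 10.9).
Distances from that point to each station vs reported:
  A: calculated 74.6 vs reported 74.4 → residual 0.2 km
  B: calculated 101.4 vs reported 101.3 → residual 0.1 km
  C: calculated 183.7 vs reported 144.9 → residual 38.8 km
  D: calculated 42.2 vs reported 41.9 → residual 0.3 km
A, B, D are mutually consistent (residuals ≈ 0); C is off by 38.8 km.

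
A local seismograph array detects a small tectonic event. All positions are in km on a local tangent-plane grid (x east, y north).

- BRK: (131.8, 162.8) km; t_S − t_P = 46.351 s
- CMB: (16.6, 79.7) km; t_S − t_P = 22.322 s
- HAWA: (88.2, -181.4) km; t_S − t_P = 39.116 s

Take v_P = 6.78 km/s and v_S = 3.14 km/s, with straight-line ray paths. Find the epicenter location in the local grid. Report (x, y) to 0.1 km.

-71.0 km east, -17.1 km north

Distance from S−P lag: d = Δt · v_P v_S / (v_P − v_S) = Δt · (6.78·3.14)/(6.78−3.14) ≈ 5.8487·Δt.
So d_BRK = 271.09, d_CMB = 130.55, d_HAWA = 228.78 km.
Circle about each station: (x − 131.8)² + (y − 162.8)² = 271.09²; (x − 16.6)² + (y − 79.7)² = 130.55²; (x − 88.2)² + (y + 181.4)² = 228.78².
Subtracting pairs of circle equations eliminates x²+y² and gives linear equations (the radical axes):
-230.4 x − 166.2 y = 19199.06
-87.2 x − 688.4 y = 17959.62
Solving the 2×2 system: x ≈ -71.0, y ≈ -17.1 km.
Check against BRK (with the unrounded x, y): √((x − 131.8)²+(y − 162.8)²) = 271.09 ≈ 271.09 km. ✓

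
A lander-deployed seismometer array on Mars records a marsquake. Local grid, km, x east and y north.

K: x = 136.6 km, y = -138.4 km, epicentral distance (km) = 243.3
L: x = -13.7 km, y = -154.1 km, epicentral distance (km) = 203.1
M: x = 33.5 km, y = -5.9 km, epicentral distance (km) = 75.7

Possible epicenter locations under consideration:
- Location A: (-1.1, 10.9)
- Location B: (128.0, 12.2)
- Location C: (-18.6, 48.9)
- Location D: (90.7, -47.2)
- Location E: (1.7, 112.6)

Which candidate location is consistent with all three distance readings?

For each candidate, compare |candidate − station| to the reported distance:
Location A: residuals K 40.2, L 37.6, M 37.2 → max 40.2 km
Location B: residuals K 92.5, L 15.4, M 20.5 → max 92.5 km
Location C: residuals K 0.1, L 0.0, M 0.1 → max 0.1 km
Location D: residuals K 141.2, L 53.7, M 5.1 → max 141.2 km
Location E: residuals K 41.7, L 64.0, M 47.0 → max 64.0 km
Only Location C has all residuals ≈ 0.

Location C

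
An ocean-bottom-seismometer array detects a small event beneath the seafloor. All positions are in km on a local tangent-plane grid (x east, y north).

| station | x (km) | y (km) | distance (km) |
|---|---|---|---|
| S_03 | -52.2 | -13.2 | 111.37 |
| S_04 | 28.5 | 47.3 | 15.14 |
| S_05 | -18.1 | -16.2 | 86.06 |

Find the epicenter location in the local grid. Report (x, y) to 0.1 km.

Circle about each station: (x + 52.2)² + (y + 13.2)² = 111.37²; (x − 28.5)² + (y − 47.3)² = 15.14²; (x + 18.1)² + (y + 16.2)² = 86.06².
Subtracting the S_03 equation from the S_04 and S_05 equations removes the quadratic terms:
161.4 x + 121.0 y = 12324.52
68.2 x − 6.0 y = 2687.92
Solving the 2×2 system: x ≈ 43.3, y ≈ 44.1 km.

x ≈ 43.3 km, y ≈ 44.1 km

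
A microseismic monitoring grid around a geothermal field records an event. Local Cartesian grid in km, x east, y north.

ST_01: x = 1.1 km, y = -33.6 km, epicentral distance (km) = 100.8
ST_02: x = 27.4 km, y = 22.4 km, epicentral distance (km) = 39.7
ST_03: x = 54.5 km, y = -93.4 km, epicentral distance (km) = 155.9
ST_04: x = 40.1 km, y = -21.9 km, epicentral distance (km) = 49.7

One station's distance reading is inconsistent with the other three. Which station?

ST_04

Solve using three stations at a time. Using ST_01, ST_02, ST_03 (subtract circle equations pairwise → linear system) gives (x, y) ≈ (35.1, 61.3).
Distances from that point to each station vs reported:
  ST_01: calculated 100.8 vs reported 100.8 → residual 0.0 km
  ST_02: calculated 39.6 vs reported 39.7 → residual 0.1 km
  ST_03: calculated 155.9 vs reported 155.9 → residual 0.0 km
  ST_04: calculated 83.3 vs reported 49.7 → residual 33.6 km
ST_01, ST_02, ST_03 are mutually consistent (residuals ≈ 0); ST_04 is off by 33.6 km.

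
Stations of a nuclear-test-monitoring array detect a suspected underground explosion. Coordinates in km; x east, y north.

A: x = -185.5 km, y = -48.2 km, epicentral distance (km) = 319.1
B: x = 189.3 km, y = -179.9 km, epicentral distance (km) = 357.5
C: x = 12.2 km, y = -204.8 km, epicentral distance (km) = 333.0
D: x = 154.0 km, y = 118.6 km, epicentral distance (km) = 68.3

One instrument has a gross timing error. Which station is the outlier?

B

Solve using three stations at a time. Using A, C, D (subtract circle equations pairwise → linear system) gives (x, y) ≈ (85.7, 120.0).
Distances from that point to each station vs reported:
  A: calculated 319.1 vs reported 319.1 → residual 0.0 km
  B: calculated 317.3 vs reported 357.5 → residual 40.2 km
  C: calculated 333.0 vs reported 333.0 → residual 0.0 km
  D: calculated 68.3 vs reported 68.3 → residual 0.0 km
A, C, D are mutually consistent (residuals ≈ 0); B is off by 40.2 km.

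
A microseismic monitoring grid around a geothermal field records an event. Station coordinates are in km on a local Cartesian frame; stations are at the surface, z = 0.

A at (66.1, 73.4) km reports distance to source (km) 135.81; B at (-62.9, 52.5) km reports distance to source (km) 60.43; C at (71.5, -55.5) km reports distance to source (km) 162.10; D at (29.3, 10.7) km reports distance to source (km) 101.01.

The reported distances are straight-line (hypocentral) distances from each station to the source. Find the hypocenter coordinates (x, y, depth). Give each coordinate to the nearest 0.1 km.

x ≈ -51.1 km, y ≈ 34.3 km, depth ≈ 56.4 km

Each station gives a sphere (x−x_i)² + (y−y_i)² + z² = d_i² (stations at z=0).
Subtracting the A sphere from B and C: z² cancels, leaving linear equations in x and y:
-258.0 x − 41.8 y = 11748.46
10.8 x − 257.8 y = -9396.32
Solving: x ≈ -51.095, y ≈ 34.308 km (keep extra digits for the depth step; rounded: -51.1, 34.3).
Then from the A sphere: z² = 135.81² − (x − 66.1)² − (y − 73.4)² with x = -51.095, y = 34.308, so z ≈ 56.405 ≈ 56.4 km.
Check against D (with the unrounded solution): distance 101.01 ≈ 101.01 km. ✓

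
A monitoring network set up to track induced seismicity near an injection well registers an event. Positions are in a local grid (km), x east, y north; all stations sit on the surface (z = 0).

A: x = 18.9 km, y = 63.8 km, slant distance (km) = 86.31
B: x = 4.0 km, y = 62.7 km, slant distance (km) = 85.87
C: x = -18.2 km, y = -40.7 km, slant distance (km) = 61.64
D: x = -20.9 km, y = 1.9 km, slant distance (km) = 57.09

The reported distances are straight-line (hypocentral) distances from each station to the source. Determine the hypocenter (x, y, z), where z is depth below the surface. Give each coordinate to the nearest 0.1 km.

(14.4, -10.9, 43.0)

Each station gives a sphere (x−x_i)² + (y−y_i)² + z² = d_i² (stations at z=0).
Subtracting the A sphere from B and C: z² cancels, leaving linear equations in x and y:
-29.8 x − 2.2 y = -404.60
-74.2 x − 209.0 y = 1210.01
Solving: x ≈ 14.382, y ≈ -10.895 km (keep extra digits for the depth step; rounded: 14.4, -10.9).
Then from the A sphere: z² = 86.31² − (x − 18.9)² − (y − 63.8)² with x = 14.382, y = -10.895, so z ≈ 43.008 ≈ 43.0 km.
Check against D (with the unrounded solution): distance 57.08 ≈ 57.09 km. ✓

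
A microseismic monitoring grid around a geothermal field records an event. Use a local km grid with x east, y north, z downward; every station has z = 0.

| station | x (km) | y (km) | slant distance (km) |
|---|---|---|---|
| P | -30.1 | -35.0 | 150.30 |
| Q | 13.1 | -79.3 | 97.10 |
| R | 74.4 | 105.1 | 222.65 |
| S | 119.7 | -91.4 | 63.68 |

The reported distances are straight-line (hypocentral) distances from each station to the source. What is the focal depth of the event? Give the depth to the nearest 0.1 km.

Each station gives a sphere (x−x_i)² + (y−y_i)² + z² = d_i² (stations at z=0).
Subtracting the P sphere from Q and R: z² cancels, leaving linear equations in x and y:
86.4 x − 88.6 y = 17490.77
209.0 x + 280.2 y = -12532.57
Solving: x ≈ 88.716, y ≈ -110.900 km (keep extra digits for the depth step; rounded: 88.7, -110.9).
Then from the P sphere: z² = 150.30² − (x + 30.1)² − (y + 35.0)² with x = 88.716, y = -110.900, so z ≈ 52.077 ≈ 52.1 km.

z ≈ 52.1 km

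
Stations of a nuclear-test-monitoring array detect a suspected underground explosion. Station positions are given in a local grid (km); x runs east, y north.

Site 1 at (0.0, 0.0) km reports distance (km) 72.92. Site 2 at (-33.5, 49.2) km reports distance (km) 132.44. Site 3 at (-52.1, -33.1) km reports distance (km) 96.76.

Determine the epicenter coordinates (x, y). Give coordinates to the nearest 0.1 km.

(40.7, -60.5)

Circle about each station: x² + y² = 72.92²; (x + 33.5)² + (y − 49.2)² = 132.44²; (x + 52.1)² + (y + 33.1)² = 96.76².
Subtracting pairs of circle equations eliminates x²+y² and gives linear equations (the radical axes):
-67.0 x + 98.4 y = -8680.14
-104.2 x − 66.2 y = -235.15
Solving the 2×2 system: x ≈ 40.7, y ≈ -60.5 km.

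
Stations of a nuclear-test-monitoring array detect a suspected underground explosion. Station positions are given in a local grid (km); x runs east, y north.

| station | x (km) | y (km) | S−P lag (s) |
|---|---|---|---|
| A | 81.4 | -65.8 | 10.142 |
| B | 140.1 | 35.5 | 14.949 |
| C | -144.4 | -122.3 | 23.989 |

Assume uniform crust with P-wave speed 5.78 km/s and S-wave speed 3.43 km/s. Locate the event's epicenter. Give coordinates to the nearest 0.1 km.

Distance from S−P lag: d = Δt · v_P v_S / (v_P − v_S) = Δt · (5.78·3.43)/(5.78−3.43) ≈ 8.4363·Δt.
So d_A = 85.56, d_B = 126.11, d_C = 202.38 km.
Circle about each station: (x − 81.4)² + (y + 65.8)² = 85.56²; (x − 140.1)² + (y − 35.5)² = 126.11²; (x + 144.4)² + (y + 122.3)² = 202.38².
Subtracting the A equation from the B and C equations removes the quadratic terms:
117.4 x + 202.6 y = 1349.44
-451.6 x − 113.0 y = -8784.10
Solving the 2×2 system: x ≈ 20.8, y ≈ -5.4 km.

(20.8, -5.4)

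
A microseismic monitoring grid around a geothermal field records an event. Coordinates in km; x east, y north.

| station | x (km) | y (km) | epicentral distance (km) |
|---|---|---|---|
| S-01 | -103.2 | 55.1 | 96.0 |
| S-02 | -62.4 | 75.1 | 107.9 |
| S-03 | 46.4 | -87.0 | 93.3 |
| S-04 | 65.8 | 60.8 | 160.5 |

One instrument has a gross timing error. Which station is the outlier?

S-03

Solve using three stations at a time. Using S-01, S-02, S-04 (subtract circle equations pairwise → linear system) gives (x, y) ≈ (-64.6, -32.7).
Distances from that point to each station vs reported:
  S-01: calculated 95.9 vs reported 96.0 → residual 0.1 km
  S-02: calculated 107.8 vs reported 107.9 → residual 0.1 km
  S-03: calculated 123.6 vs reported 93.3 → residual 30.3 km
  S-04: calculated 160.5 vs reported 160.5 → residual 0.0 km
S-01, S-02, S-04 are mutually consistent (residuals ≈ 0); S-03 is off by 30.3 km.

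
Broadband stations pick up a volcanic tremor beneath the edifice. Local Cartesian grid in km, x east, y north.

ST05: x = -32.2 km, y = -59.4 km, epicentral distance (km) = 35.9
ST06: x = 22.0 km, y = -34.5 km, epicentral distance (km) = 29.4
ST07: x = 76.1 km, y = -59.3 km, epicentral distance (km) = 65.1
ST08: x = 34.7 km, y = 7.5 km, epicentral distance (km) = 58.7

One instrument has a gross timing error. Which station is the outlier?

Solve using three stations at a time. Using ST05, ST06, ST08 (subtract circle equations pairwise → linear system) gives (x, y) ≈ (-7.4, -33.4).
Distances from that point to each station vs reported:
  ST05: calculated 35.9 vs reported 35.9 → residual 0.0 km
  ST06: calculated 29.4 vs reported 29.4 → residual 0.0 km
  ST07: calculated 87.4 vs reported 65.1 → residual 22.3 km
  ST08: calculated 58.7 vs reported 58.7 → residual 0.0 km
ST05, ST06, ST08 are mutually consistent (residuals ≈ 0); ST07 is off by 22.3 km.

ST07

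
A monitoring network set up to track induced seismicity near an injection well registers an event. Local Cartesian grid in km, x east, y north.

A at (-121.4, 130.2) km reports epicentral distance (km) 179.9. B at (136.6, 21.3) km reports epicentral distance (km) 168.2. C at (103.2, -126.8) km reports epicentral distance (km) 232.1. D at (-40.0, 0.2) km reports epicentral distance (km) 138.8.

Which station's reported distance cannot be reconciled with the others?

Solve using three stations at a time. Using A, C, D (subtract circle equations pairwise → linear system) gives (x, y) ≈ (55.9, 100.4).
Distances from that point to each station vs reported:
  A: calculated 179.8 vs reported 179.9 → residual 0.1 km
  B: calculated 113.0 vs reported 168.2 → residual 55.2 km
  C: calculated 232.0 vs reported 232.1 → residual 0.1 km
  D: calculated 138.7 vs reported 138.8 → residual 0.1 km
A, C, D are mutually consistent (residuals ≈ 0); B is off by 55.2 km.

B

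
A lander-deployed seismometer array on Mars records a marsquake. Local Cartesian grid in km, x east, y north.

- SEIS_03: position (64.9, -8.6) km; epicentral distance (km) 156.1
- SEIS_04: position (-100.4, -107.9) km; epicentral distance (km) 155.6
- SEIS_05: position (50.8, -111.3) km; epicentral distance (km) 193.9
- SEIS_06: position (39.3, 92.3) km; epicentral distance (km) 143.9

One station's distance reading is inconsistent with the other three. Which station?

Solve using three stations at a time. Using SEIS_03, SEIS_05, SEIS_06 (subtract circle equations pairwise → linear system) gives (x, y) ≈ (-87.9, 24.5).
Distances from that point to each station vs reported:
  SEIS_03: calculated 156.3 vs reported 156.1 → residual 0.2 km
  SEIS_04: calculated 133.0 vs reported 155.6 → residual 22.6 km
  SEIS_05: calculated 194.1 vs reported 193.9 → residual 0.2 km
  SEIS_06: calculated 144.1 vs reported 143.9 → residual 0.2 km
SEIS_03, SEIS_05, SEIS_06 are mutually consistent (residuals ≈ 0); SEIS_04 is off by 22.6 km.

SEIS_04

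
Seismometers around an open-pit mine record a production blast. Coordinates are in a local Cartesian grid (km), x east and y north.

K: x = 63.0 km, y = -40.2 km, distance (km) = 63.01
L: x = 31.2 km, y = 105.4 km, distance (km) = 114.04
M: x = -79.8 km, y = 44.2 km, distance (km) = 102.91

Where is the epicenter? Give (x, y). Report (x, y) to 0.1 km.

x ≈ 9.7 km, y ≈ -6.6 km

Circle about each station: (x − 63.0)² + (y + 40.2)² = 63.01²; (x − 31.2)² + (y − 105.4)² = 114.04²; (x + 79.8)² + (y − 44.2)² = 102.91².
Subtracting the K equation from the L and M equations removes the quadratic terms:
-63.6 x + 291.2 y = -2537.30
-285.6 x + 168.8 y = -3883.57
Solving the 2×2 system: x ≈ 9.7, y ≈ -6.6 km.
Check against K (with the unrounded x, y): √((x − 63.0)²+(y + 40.2)²) = 63.01 ≈ 63.01 km. ✓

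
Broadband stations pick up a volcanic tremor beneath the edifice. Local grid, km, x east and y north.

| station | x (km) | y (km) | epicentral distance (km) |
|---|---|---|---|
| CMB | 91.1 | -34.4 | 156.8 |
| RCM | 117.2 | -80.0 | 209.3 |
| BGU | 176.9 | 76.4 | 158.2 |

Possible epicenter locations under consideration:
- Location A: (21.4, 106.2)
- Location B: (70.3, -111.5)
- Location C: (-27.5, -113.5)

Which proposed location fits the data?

For each candidate, compare |candidate − station| to the reported distance:
Location A: residuals CMB 0.1, RCM 0.1, BGU 0.1 → max 0.1 km
Location B: residuals CMB 76.9, RCM 152.8, BGU 57.8 → max 152.8 km
Location C: residuals CMB 14.2, RCM 60.8, BGU 120.8 → max 120.8 km
Only Location A has all residuals ≈ 0.

Location A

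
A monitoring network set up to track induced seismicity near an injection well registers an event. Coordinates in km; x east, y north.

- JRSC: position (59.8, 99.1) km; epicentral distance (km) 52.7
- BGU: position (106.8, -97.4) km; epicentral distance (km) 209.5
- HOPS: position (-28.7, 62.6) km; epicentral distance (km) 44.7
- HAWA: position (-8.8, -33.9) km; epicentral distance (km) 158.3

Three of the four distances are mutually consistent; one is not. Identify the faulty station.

Solve using three stations at a time. Using JRSC, BGU, HOPS (subtract circle equations pairwise → linear system) gives (x, y) ≈ (8.4, 87.5).
Distances from that point to each station vs reported:
  JRSC: calculated 52.7 vs reported 52.7 → residual 0.0 km
  BGU: calculated 209.5 vs reported 209.5 → residual 0.0 km
  HOPS: calculated 44.7 vs reported 44.7 → residual 0.0 km
  HAWA: calculated 122.7 vs reported 158.3 → residual 35.6 km
JRSC, BGU, HOPS are mutually consistent (residuals ≈ 0); HAWA is off by 35.6 km.

HAWA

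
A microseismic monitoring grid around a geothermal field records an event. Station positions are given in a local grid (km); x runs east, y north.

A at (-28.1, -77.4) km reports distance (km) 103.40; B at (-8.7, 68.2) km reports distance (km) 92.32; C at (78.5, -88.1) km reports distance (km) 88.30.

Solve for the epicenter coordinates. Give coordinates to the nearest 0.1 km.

Circle about each station: (x + 28.1)² + (y + 77.4)² = 103.40²; (x + 8.7)² + (y − 68.2)² = 92.32²; (x − 78.5)² + (y + 88.1)² = 88.30².
Subtracting the A equation from the B and C equations removes the quadratic terms:
38.8 x + 291.2 y = 115.14
213.2 x − 21.4 y = 10038.16
Solving the 2×2 system: x ≈ 46.5, y ≈ -5.8 km.
Check against A (with the unrounded x, y): √((x + 28.1)²+(y + 77.4)²) = 103.40 ≈ 103.40 km. ✓

46.5 km east, -5.8 km north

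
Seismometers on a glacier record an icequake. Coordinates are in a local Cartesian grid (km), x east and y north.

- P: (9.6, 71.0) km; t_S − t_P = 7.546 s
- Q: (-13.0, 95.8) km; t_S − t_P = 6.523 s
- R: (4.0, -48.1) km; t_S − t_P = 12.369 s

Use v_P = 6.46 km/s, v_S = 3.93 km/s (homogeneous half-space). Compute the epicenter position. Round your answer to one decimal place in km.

Distance from S−P lag: d = Δt · v_P v_S / (v_P − v_S) = Δt · (6.46·3.93)/(6.46−3.93) ≈ 10.0347·Δt.
So d_P = 75.72, d_Q = 65.46, d_R = 124.12 km.
Circle about each station: (x − 9.6)² + (y − 71.0)² = 75.72²; (x + 13.0)² + (y − 95.8)² = 65.46²; (x − 4.0)² + (y + 48.1)² = 124.12².
Subtracting the P equation from the Q and R equations removes the quadratic terms:
-45.2 x + 49.6 y = 5661.99
-11.2 x − 238.2 y = -12475.81
Solving the 2×2 system: x ≈ -64.5, y ≈ 55.4 km.
Check against P (with the unrounded x, y): √((x − 9.6)²+(y − 71.0)²) = 75.69 ≈ 75.72 km. ✓

(-64.5, 55.4)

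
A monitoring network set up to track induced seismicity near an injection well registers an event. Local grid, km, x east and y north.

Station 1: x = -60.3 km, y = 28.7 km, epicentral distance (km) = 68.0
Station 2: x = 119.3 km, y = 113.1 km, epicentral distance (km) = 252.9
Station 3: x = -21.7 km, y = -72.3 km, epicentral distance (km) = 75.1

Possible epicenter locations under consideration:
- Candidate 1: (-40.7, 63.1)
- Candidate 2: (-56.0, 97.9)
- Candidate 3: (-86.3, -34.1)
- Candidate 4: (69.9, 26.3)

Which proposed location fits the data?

Candidate 3

For each candidate, compare |candidate − station| to the reported distance:
Candidate 1: residuals Station 1 28.4, Station 2 85.3, Station 3 61.6 → max 85.3 km
Candidate 2: residuals Station 1 1.3, Station 2 76.9, Station 3 98.5 → max 98.5 km
Candidate 3: residuals Station 1 0.0, Station 2 0.0, Station 3 0.1 → max 0.1 km
Candidate 4: residuals Station 1 62.2, Station 2 153.0, Station 3 59.5 → max 153.0 km
Only Candidate 3 has all residuals ≈ 0.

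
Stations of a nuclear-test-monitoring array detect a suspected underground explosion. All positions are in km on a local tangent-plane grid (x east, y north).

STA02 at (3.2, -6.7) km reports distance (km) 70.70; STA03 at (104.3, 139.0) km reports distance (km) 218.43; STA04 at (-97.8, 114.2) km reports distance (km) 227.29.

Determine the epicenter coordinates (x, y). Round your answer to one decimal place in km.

Circle about each station: (x − 3.2)² + (y + 6.7)² = 70.70²; (x − 104.3)² + (y − 139.0)² = 218.43²; (x + 97.8)² + (y − 114.2)² = 227.29².
Subtracting the STA02 equation from the STA03 and STA04 equations removes the quadratic terms:
202.2 x + 291.4 y = -12568.81
-202.0 x + 241.8 y = -24110.90
Solving the 2×2 system: x ≈ 37.0, y ≈ -68.8 km.

37.0 km east, -68.8 km north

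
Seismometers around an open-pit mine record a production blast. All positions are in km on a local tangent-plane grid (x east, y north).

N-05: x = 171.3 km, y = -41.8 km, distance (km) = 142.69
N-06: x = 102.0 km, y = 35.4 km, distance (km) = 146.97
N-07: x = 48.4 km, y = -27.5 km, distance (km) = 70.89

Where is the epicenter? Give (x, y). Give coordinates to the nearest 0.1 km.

(40.1, -97.9)

Circle about each station: (x − 171.3)² + (y + 41.8)² = 142.69²; (x − 102.0)² + (y − 35.4)² = 146.97²; (x − 48.4)² + (y + 27.5)² = 70.89².
Subtracting the N-05 equation from the N-06 and N-07 equations removes the quadratic terms:
-138.6 x + 154.4 y = -20673.51
-245.8 x + 28.6 y = -12657.08
Solving the 2×2 system: x ≈ 40.1, y ≈ -97.9 km.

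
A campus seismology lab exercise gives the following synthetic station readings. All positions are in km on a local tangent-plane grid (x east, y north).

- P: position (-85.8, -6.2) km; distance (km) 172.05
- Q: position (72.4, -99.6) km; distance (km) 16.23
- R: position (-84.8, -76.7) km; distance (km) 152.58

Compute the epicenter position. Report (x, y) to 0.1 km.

(67.6, -84.1)

Circle about each station: (x + 85.8)² + (y + 6.2)² = 172.05²; (x − 72.4)² + (y + 99.6)² = 16.23²; (x + 84.8)² + (y + 76.7)² = 152.58².
Subtracting pairs of circle equations eliminates x²+y² and gives linear equations (the radical axes):
316.4 x − 186.8 y = 37099.63
2.0 x − 141.0 y = 11994.40
Solving the 2×2 system: x ≈ 67.6, y ≈ -84.1 km.
Check against P (with the unrounded x, y): √((x + 85.8)²+(y + 6.2)²) = 172.05 ≈ 172.05 km. ✓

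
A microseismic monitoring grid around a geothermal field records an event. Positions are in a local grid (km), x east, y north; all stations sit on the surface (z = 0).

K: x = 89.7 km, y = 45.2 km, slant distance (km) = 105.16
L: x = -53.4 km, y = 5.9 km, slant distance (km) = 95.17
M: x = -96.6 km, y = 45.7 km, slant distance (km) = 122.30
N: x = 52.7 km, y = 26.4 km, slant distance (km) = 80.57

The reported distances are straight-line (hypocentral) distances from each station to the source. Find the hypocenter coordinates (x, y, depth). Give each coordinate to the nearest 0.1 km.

x ≈ 7.0 km, y ≈ 40.7 km, depth ≈ 64.8 km

Each station gives a sphere (x−x_i)² + (y−y_i)² + z² = d_i² (stations at z=0).
Subtracting the K sphere from L and M: z² cancels, leaving linear equations in x and y:
-286.2 x − 78.6 y = -5201.46
-372.6 x + 1.0 y = -2567.74
Solving: x ≈ 7.001, y ≈ 40.686 km (keep extra digits for the depth step; rounded: 7.0, 40.7).
Then from the K sphere: z² = 105.16² − (x − 89.7)² − (y − 45.2)² with x = 7.001, y = 40.686, so z ≈ 64.801 ≈ 64.8 km.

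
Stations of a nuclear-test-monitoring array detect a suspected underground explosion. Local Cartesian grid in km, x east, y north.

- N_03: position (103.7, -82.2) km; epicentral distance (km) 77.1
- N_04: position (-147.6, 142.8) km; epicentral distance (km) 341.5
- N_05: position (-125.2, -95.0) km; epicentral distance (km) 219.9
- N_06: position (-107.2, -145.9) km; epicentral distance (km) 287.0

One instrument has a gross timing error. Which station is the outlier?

Solve using three stations at a time. Using N_03, N_04, N_06 (subtract circle equations pairwise → linear system) gives (x, y) ≈ (151.6, -21.8).
Distances from that point to each station vs reported:
  N_03: calculated 77.1 vs reported 77.1 → residual 0.0 km
  N_04: calculated 341.5 vs reported 341.5 → residual 0.0 km
  N_05: calculated 286.3 vs reported 219.9 → residual 66.4 km
  N_06: calculated 287.0 vs reported 287.0 → residual 0.0 km
N_03, N_04, N_06 are mutually consistent (residuals ≈ 0); N_05 is off by 66.4 km.

N_05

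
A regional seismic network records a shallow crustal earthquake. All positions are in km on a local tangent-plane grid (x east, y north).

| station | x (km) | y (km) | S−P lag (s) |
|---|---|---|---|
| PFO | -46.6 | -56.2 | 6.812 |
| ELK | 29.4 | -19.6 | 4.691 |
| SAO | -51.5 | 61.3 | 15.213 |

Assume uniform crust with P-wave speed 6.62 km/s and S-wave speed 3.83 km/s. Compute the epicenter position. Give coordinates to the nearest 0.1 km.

x ≈ 15.2 km, y ≈ -59.8 km

Distance from S−P lag: d = Δt · v_P v_S / (v_P − v_S) = Δt · (6.62·3.83)/(6.62−3.83) ≈ 9.0877·Δt.
So d_PFO = 61.91, d_ELK = 42.63, d_SAO = 138.25 km.
Circle about each station: (x + 46.6)² + (y + 56.2)² = 61.91²; (x − 29.4)² + (y + 19.6)² = 42.63²; (x + 51.5)² + (y − 61.3)² = 138.25².
Subtracting pairs of circle equations eliminates x²+y² and gives linear equations (the radical axes):
152.0 x + 73.2 y = -2065.95
-9.8 x + 235.0 y = -14200.27
Solving the 2×2 system: x ≈ 15.2, y ≈ -59.8 km.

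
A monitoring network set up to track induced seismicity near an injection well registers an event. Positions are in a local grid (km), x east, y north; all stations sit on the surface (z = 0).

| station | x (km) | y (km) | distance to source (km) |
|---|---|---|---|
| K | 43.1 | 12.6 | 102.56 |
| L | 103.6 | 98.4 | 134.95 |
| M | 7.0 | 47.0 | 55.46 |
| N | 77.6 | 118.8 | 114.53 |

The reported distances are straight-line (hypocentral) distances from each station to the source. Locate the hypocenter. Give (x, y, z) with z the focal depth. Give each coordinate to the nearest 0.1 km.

x ≈ -28.1 km, y ≈ 82.2 km, depth ≈ 24.6 km

Each station gives a sphere (x−x_i)² + (y−y_i)² + z² = d_i² (stations at z=0).
Subtracting the K sphere from L and M: z² cancels, leaving linear equations in x and y:
121.0 x + 171.6 y = 10706.20
-72.2 x + 68.8 y = 7684.37
Solving: x ≈ -28.099, y ≈ 82.204 km (keep extra digits for the depth step; rounded: -28.1, 82.2).
Then from the K sphere: z² = 102.56² − (x − 43.1)² − (y − 12.6)² with x = -28.099, y = 82.204, so z ≈ 24.587 ≈ 24.6 km.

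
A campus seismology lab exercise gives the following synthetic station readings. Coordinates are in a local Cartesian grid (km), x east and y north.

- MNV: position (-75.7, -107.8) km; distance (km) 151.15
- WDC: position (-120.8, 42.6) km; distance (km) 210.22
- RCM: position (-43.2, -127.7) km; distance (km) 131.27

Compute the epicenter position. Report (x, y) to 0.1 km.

Circle about each station: (x + 75.7)² + (y + 107.8)² = 151.15²; (x + 120.8)² + (y − 42.6)² = 210.22²; (x + 43.2)² + (y + 127.7)² = 131.27².
Subtracting the MNV equation from the WDC and RCM equations removes the quadratic terms:
-90.2 x + 300.8 y = -22290.06
65.0 x − 39.8 y = 6436.71
Solving the 2×2 system: x ≈ 65.7, y ≈ -54.4 km.

65.7 km east, -54.4 km north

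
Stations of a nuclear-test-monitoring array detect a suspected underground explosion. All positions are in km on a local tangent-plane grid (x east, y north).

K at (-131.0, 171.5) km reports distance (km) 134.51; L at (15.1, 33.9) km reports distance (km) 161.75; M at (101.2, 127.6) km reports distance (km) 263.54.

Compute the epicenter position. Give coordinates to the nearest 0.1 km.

x ≈ -146.6 km, y ≈ 37.9 km

Circle about each station: (x + 131.0)² + (y − 171.5)² = 134.51²; (x − 15.1)² + (y − 33.9)² = 161.75²; (x − 101.2)² + (y − 127.6)² = 263.54².
Subtracting the K equation from the L and M equations removes the quadratic terms:
292.2 x − 275.2 y = -53266.15
464.4 x − 87.8 y = -71410.44
Solving the 2×2 system: x ≈ -146.6, y ≈ 37.9 km.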